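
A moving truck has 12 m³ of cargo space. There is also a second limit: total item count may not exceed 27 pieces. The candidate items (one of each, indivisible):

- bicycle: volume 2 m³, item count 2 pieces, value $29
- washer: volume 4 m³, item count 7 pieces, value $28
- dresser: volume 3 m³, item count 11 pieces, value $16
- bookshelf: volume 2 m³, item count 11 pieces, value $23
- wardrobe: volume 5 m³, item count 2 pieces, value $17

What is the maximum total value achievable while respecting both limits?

Feasible sets respecting both limits:
- bicycle+dresser+bookshelf+wardrobe: volume 12, item count 26, value 85
- bicycle+washer+bookshelf: volume 8, item count 20, value 80
- bicycle+washer+wardrobe: volume 11, item count 11, value 74
Best: $85.

$85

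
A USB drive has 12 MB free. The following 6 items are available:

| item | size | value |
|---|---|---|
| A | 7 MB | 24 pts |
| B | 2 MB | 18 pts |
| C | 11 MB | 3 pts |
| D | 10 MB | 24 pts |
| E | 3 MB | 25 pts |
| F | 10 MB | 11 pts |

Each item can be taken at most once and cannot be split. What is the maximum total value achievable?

67 pts

This is a 0/1 knapsack; check combinations near the capacity.
- A+B+E: size 7+2+3=12, value 24+18+25=67
- A+E: size 7+3=10, value 24+25=49
- B+E: size 2+3=5, value 18+25=43
- A+B: size 7+2=9, value 24+18=42
Best: 67 pts.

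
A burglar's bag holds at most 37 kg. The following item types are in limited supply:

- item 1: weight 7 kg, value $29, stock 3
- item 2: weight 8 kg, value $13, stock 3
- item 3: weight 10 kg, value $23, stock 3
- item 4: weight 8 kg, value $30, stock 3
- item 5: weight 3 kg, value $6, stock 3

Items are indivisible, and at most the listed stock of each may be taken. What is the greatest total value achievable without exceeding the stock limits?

Best selections within weight 37 and stock limits:
- 3×item 1 + 2×item 4: weight 37, value 147
- 1×item 1 + 3×item 4 + 2×item 5: weight 37, value 131
- 2×item 1 + 2×item 4 + 2×item 5: weight 36, value 130
Best: $147.

$147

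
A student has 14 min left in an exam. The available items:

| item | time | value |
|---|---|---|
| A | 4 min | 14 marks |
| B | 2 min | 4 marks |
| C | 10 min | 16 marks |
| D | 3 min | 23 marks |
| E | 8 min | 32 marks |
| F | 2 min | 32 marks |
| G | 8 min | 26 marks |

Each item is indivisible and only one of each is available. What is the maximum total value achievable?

87 marks

Check high-value combinations within 14 min:
- D+E+F: time 3+8+2=13, value 23+32+32=87
- D+F+G: time 3+2+8=13, value 23+32+26=81
- A+E+F: time 4+8+2=14, value 14+32+32=78
Best: 87 marks.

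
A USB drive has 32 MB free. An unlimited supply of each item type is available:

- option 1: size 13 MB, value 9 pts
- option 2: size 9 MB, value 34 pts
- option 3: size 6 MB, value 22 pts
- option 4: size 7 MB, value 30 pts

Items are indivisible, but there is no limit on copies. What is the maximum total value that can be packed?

Best value-per-unit is option 4 at 30/7; filling with it alone gives 4×30 = 120.
Optimal mix: 2×option 2 + 2×option 4 → size 32, value 128.

128 pts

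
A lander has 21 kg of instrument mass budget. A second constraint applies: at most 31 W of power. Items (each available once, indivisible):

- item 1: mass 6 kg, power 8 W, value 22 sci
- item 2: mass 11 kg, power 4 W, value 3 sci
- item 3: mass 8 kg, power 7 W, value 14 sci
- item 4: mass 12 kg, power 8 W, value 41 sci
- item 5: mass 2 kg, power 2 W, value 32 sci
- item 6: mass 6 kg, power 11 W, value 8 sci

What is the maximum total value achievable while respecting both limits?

95 sci

Feasible sets respecting both limits:
- item 1+item 4+item 5: mass 20, power 18, value 95
- item 4+item 5+item 6: mass 20, power 21, value 81
- item 4+item 5: mass 14, power 10, value 73
- item 1+item 3+item 5: mass 16, power 17, value 68
Best: 95 sci.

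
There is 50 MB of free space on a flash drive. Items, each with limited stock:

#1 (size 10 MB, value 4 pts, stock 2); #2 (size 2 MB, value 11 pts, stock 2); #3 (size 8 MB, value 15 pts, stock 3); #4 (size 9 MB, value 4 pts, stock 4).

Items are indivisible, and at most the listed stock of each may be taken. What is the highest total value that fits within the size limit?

75 pts

Top feasible selections:
- 2×#2 + 3×#3 + 2×#4: size 46, value 75
- 1×#1 + 2×#2 + 3×#3 + 1×#4: size 47, value 75
Best: 75 pts.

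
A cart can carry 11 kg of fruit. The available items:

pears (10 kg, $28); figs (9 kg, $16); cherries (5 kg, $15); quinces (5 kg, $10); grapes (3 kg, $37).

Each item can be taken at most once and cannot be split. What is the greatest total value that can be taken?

$52

Check high-value combinations within 11 kg:
- cherries+grapes: weight 5+3=8, value 15+37=52
- quinces+grapes: weight 5+3=8, value 10+37=47
- grapes: weight 3, value 37
Best: $52.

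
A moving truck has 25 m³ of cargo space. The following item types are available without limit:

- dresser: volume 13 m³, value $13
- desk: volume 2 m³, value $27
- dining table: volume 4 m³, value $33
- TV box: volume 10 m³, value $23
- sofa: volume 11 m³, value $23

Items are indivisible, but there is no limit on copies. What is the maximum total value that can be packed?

Best value-per-unit is desk at 27/2, and filling with it alone uses volume 12×2=24. No mix of the others beats 12×27 = 324.

$324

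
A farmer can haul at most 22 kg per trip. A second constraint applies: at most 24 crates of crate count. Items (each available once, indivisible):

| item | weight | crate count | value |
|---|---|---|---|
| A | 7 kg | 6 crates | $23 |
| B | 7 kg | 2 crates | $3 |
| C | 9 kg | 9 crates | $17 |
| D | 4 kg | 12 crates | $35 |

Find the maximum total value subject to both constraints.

Feasible sets respecting both limits:
- A+B+D: weight 18, crate count 20, value 61
- A+D: weight 11, crate count 18, value 58
- B+C+D: weight 20, crate count 23, value 55
Best: $61.

$61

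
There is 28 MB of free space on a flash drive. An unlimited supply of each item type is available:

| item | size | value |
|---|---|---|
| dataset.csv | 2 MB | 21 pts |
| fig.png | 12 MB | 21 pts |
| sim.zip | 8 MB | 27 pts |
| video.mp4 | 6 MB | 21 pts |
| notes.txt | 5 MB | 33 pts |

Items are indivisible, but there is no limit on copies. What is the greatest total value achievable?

294 pts

Best value-per-unit is dataset.csv at 21/2, and filling with it alone uses size 14×2=28. No mix of the others beats 14×21 = 294.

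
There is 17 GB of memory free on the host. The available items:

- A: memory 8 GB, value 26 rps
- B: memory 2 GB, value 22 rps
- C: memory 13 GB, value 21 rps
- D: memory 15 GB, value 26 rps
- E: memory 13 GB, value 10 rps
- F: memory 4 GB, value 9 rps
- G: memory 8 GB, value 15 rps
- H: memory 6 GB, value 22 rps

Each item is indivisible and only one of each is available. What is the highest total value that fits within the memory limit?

70 rps

Check high-value combinations within 17 GB:
- A+B+H: memory 8+2+6=16, value 26+22+22=70
- B+G+H: memory 2+8+6=16, value 22+15+22=59
- A+B+F: memory 8+2+4=14, value 26+22+9=57
Best: 70 rps.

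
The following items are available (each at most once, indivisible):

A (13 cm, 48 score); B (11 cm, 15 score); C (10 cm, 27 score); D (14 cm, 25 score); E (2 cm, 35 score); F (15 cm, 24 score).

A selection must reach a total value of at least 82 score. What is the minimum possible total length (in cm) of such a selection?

Subsets with value ≥ 82, sorted by total length:
- A+E: length 15, value 83
- A+C+E: length 25, value 110
- A+B+E: length 26, value 98
Minimum length: 15 cm.

15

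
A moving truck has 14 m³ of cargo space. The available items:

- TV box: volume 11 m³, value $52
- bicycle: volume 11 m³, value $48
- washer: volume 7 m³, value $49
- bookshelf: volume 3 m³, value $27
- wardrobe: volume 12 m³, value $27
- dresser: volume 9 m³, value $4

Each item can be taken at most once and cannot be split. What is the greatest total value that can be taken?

$79

Check high-value combinations within 14 m³:
- TV box+bookshelf: volume 11+3=14, value 52+27=79
- washer+bookshelf: volume 7+3=10, value 49+27=76
- bicycle+bookshelf: volume 11+3=14, value 48+27=75
Best: $79.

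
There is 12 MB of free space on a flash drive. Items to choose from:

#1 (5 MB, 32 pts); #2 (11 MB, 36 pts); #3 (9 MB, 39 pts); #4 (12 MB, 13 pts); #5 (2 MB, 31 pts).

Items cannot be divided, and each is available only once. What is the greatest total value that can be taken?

70 pts

Check high-value combinations within 12 MB:
- #3+#5: size 9+2=11, value 39+31=70
- #1+#5: size 5+2=7, value 32+31=63
- #3: size 9, value 39
- #2: size 11, value 36
Best: 70 pts.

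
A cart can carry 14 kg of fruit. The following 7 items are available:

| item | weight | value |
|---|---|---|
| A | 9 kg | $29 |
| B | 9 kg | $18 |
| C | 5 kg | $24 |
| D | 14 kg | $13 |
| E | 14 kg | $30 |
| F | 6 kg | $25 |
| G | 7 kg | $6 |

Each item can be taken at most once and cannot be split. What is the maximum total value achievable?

This is a 0/1 knapsack; check combinations near the capacity.
- A+C: weight 9+5=14, value 29+24=53
- C+F: weight 5+6=11, value 24+25=49
- B+C: weight 9+5=14, value 18+24=42
- F+G: weight 6+7=13, value 25+6=31
Best: $53.

$53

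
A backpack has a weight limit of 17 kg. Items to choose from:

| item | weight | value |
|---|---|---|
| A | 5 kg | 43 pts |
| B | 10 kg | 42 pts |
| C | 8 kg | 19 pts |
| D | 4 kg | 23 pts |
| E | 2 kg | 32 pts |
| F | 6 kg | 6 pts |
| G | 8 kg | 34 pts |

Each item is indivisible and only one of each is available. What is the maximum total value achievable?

This is a 0/1 knapsack; check combinations near the capacity.
- A+B+E: weight 5+10+2=17, value 43+42+32=117
- A+E+G: weight 5+2+8=15, value 43+32+34=109
- A+D+E+F: weight 5+4+2+6=17, value 43+23+32+6=104
- A+D+G: weight 5+4+8=17, value 43+23+34=100
Best: 117 pts.

117 pts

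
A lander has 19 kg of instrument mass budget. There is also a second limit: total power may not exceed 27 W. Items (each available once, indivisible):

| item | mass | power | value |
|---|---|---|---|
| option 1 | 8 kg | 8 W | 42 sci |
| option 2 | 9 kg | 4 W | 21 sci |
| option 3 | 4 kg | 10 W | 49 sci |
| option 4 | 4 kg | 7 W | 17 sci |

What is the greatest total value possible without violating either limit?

108 sci

Feasible sets respecting both limits:
- option 1+option 3+option 4: mass 16, power 25, value 108
- option 1+option 3: mass 12, power 18, value 91
- option 2+option 3+option 4: mass 17, power 21, value 87
Best: 108 sci.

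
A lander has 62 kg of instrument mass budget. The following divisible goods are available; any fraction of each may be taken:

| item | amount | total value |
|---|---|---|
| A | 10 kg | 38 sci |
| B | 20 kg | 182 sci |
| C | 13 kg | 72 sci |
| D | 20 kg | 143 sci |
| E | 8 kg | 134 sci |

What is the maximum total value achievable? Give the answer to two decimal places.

534.80

Take in order of value per unit:
- E (134/8 per unit): all 8 → value 134, running total 134.00
- B (182/20 per unit): all 20 → value 182, running total 316.00
- D (143/20 per unit): all 20 → value 143, running total 459.00
- C (72/13 per unit): all 13 → value 72, running total 531.00
- A (38/10 per unit): 1 of 10 → value 1×38/10 = 3.8000, running total 534.80
Total 534.80.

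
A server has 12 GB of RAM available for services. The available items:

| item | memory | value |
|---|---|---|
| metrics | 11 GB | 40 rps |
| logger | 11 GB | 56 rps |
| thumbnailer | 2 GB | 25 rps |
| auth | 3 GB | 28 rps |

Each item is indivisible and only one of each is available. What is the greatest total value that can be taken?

56 rps

Check high-value combinations within 12 GB:
- logger: memory 11, value 56
- thumbnailer+auth: memory 2+3=5, value 25+28=53
- metrics: memory 11, value 40
- auth: memory 3, value 28
Best: 56 rps.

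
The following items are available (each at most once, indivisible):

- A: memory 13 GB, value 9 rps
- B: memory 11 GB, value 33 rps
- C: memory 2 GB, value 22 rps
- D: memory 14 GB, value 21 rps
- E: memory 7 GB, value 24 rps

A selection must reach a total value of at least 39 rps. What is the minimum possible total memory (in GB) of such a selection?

Subsets with value ≥ 39, sorted by total memory:
- C+E: memory 9, value 46
- B+C: memory 13, value 55
- C+D: memory 16, value 43
- B+E: memory 18, value 57
Minimum memory: 9 GB.

9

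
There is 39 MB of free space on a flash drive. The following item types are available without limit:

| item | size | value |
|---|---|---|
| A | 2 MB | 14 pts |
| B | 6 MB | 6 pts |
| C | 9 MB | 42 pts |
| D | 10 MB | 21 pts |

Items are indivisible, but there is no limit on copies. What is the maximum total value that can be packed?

Best value-per-unit is A at 14/2, and filling with it alone uses size 19×2=38. No mix of the others beats 19×14 = 266.

266 pts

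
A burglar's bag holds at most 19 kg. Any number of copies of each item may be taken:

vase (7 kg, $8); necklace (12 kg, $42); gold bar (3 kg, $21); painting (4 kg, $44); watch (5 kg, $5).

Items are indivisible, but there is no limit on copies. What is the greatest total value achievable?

$197

Best value-per-unit is painting at 44/4; filling with it alone gives 4×44 = 176.
Optimal mix: 1×gold bar + 4×painting → weight 19, value 197.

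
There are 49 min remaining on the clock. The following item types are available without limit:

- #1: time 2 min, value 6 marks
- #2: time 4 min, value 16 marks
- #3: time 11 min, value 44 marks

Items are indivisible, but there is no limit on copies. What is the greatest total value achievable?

196 marks

Best value-per-unit is #2 at 16/4; filling with it alone gives 12×16 = 192.
Optimal mix: 4×#2 + 3×#3 → time 49, value 196.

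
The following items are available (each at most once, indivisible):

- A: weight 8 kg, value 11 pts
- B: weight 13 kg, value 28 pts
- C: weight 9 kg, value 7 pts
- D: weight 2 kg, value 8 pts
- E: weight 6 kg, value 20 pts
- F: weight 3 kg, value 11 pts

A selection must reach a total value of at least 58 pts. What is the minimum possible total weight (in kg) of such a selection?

Subsets with value ≥ 58, sorted by total weight:
- B+E+F: weight 22, value 59
- B+D+E+F: weight 24, value 67
- A+B+D+F: weight 26, value 58
- A+B+E: weight 27, value 59
Minimum weight: 22 kg.

22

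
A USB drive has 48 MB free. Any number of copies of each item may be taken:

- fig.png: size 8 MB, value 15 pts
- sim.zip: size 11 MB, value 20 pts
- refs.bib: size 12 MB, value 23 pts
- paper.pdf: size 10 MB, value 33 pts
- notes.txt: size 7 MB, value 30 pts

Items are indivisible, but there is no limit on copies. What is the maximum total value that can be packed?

186 pts

Best value-per-unit is notes.txt at 30/7; filling with it alone gives 6×30 = 180.
Optimal mix: 2×paper.pdf + 4×notes.txt → size 48, value 186.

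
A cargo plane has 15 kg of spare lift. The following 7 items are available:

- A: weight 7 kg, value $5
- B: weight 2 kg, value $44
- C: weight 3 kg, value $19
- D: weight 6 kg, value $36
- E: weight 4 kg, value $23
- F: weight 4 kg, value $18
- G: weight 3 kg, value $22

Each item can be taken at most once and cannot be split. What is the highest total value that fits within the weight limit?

$125

Check high-value combinations within 15 kg:
- B+D+E+G: weight 2+6+4+3=15, value 44+36+23+22=125
- B+C+D+E: weight 2+3+6+4=15, value 44+19+36+23=122
- B+C+D+G: weight 2+3+6+3=14, value 44+19+36+22=121
- B+D+F+G: weight 2+6+4+3=15, value 44+36+18+22=120
- B+C+D+F: weight 2+3+6+4=15, value 44+19+36+18=117
Best: $125.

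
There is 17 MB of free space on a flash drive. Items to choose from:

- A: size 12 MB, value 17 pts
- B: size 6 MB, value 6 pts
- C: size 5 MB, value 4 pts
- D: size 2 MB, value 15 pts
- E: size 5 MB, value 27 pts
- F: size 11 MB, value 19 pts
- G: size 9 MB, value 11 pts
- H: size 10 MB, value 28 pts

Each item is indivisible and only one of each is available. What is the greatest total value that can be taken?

Check high-value combinations within 17 MB:
- D+E+H: size 2+5+10=17, value 15+27+28=70
- E+H: size 5+10=15, value 27+28=55
- D+E+G: size 2+5+9=16, value 15+27+11=53
- B+D+E: size 6+2+5=13, value 6+15+27=48
- C+D+H: size 5+2+10=17, value 4+15+28=47
Best: 70 pts.

70 pts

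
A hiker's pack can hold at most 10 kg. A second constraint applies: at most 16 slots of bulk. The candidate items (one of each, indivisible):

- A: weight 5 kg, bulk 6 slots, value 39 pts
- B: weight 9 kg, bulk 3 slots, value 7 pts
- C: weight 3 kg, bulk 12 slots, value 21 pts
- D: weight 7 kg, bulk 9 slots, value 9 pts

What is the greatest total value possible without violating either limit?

39 pts

Feasible sets respecting both limits:
- A: weight 5, bulk 6, value 39
- C: weight 3, bulk 12, value 21
- D: weight 7, bulk 9, value 9
- B: weight 9, bulk 3, value 7
Best: 39 pts.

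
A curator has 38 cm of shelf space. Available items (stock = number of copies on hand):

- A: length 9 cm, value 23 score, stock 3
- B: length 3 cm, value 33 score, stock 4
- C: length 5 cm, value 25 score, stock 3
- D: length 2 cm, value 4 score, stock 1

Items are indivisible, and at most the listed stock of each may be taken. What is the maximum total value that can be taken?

234 score

Top feasible selections:
- 1×A + 4×B + 3×C + 1×D: length 38, value 234
- 1×A + 4×B + 3×C: length 36, value 230
- 4×B + 3×C + 1×D: length 29, value 211
- 1×A + 4×B + 2×C + 1×D: length 33, value 209
Best: 234 score.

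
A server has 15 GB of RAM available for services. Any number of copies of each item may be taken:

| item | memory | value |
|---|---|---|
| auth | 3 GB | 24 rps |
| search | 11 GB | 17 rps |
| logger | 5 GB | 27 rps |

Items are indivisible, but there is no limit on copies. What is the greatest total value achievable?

Best value-per-unit is auth at 24/3, and filling with it alone uses memory 5×3=15. No mix of the others beats 5×24 = 120.

120 rps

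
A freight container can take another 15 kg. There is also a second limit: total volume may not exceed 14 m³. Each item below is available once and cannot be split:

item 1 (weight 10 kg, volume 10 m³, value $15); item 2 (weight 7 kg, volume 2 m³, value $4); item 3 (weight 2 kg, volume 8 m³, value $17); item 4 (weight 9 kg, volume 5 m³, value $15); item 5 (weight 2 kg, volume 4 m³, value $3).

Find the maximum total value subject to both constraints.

Feasible sets respecting both limits:
- item 3+item 4: weight 11, volume 13, value 32
- item 2+item 3+item 5: weight 11, volume 14, value 24
- item 2+item 3: weight 9, volume 10, value 21
- item 3+item 5: weight 4, volume 12, value 20
Best: $32.

$32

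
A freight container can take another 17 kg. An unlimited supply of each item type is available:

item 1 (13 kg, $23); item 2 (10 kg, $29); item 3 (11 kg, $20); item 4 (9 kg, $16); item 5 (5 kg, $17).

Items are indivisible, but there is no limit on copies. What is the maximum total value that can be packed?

Best value-per-unit is item 5 at 17/5, and filling with it alone uses weight 3×5=15. No mix of the others beats 3×17 = 51.

$51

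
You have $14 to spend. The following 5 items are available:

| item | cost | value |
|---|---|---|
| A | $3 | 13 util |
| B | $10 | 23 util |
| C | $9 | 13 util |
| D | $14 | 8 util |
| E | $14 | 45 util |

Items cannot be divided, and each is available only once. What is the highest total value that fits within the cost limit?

45 util

This is a 0/1 knapsack; check combinations near the capacity.
- E: cost 14, value 45
- A+B: cost 3+10=13, value 13+23=36
- A+C: cost 3+9=12, value 13+13=26
- B: cost 10, value 23
Best: 45 util.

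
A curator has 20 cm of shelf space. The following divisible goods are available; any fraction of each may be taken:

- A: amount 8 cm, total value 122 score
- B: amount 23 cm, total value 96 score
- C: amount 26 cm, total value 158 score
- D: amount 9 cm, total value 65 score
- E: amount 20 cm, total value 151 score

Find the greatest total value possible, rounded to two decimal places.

212.60

Take in order of value per unit:
- A (122/8 per unit): all 8 → value 122, running total 122.00
- E (151/20 per unit): 12 of 20 → value 12×151/20 = 90.6000, running total 212.60
Total 212.60.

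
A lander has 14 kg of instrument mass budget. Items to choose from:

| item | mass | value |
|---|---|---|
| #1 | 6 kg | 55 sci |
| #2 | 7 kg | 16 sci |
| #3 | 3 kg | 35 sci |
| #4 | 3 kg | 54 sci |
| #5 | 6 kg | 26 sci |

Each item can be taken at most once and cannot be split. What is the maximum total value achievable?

144 sci

This is a 0/1 knapsack; check combinations near the capacity.
- #1+#3+#4: mass 6+3+3=12, value 55+35+54=144
- #3+#4+#5: mass 3+3+6=12, value 35+54+26=115
- #1+#4: mass 6+3=9, value 55+54=109
- #2+#3+#4: mass 7+3+3=13, value 16+35+54=105
Best: 144 sci.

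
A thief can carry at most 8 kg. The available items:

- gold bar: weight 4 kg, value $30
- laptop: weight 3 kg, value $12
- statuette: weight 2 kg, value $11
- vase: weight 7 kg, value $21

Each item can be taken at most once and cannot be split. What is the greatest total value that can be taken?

$42

This is a 0/1 knapsack; check combinations near the capacity.
- gold bar+laptop: weight 4+3=7, value 30+12=42
- gold bar+statuette: weight 4+2=6, value 30+11=41
- gold bar: weight 4, value 30
- laptop+statuette: weight 3+2=5, value 12+11=23
Best: $42.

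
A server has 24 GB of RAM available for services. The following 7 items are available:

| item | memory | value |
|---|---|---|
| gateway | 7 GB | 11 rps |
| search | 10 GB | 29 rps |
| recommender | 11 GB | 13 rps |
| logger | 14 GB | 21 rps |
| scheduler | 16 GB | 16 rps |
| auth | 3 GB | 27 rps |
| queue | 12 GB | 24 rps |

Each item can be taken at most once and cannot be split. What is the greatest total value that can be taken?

69 rps

Check high-value combinations within 24 GB:
- search+recommender+auth: memory 10+11+3=24, value 29+13+27=69
- gateway+search+auth: memory 7+10+3=20, value 11+29+27=67
- gateway+auth+queue: memory 7+3+12=22, value 11+27+24=62
- gateway+logger+auth: memory 7+14+3=24, value 11+21+27=59
- search+auth: memory 10+3=13, value 29+27=56
Best: 69 rps.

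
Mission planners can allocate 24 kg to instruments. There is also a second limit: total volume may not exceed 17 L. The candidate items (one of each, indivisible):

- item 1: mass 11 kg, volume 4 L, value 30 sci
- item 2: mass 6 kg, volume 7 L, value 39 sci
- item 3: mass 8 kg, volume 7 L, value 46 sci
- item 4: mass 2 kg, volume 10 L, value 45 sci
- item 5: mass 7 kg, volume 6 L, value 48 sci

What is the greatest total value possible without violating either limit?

Feasible sets respecting both limits:
- item 1+item 2+item 5: mass 24, volume 17, value 117
- item 3+item 5: mass 15, volume 13, value 94
- item 4+item 5: mass 9, volume 16, value 93
- item 3+item 4: mass 10, volume 17, value 91
Best: 117 sci.

117 sci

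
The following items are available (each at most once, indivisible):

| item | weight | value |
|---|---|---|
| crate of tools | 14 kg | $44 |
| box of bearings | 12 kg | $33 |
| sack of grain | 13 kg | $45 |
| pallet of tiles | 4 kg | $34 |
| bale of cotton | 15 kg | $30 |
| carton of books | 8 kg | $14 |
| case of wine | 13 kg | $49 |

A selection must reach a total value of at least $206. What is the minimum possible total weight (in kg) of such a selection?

Subsets with value ≥ 206, sorted by total weight:
- crate of tools+box of bearings+sack of grain+pallet of tiles+carton of books+case of wine: weight 64, value 219
- crate of tools+sack of grain+pallet of tiles+bale of cotton+carton of books+case of wine: weight 67, value 216
Minimum weight: 64 kg.

64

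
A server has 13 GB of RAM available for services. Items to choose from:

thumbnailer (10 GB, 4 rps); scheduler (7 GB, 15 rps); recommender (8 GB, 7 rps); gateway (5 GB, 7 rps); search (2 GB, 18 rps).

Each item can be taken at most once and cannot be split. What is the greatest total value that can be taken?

Check high-value combinations within 13 GB:
- scheduler+search: memory 7+2=9, value 15+18=33
- gateway+search: memory 5+2=7, value 7+18=25
- recommender+search: memory 8+2=10, value 7+18=25
- scheduler+gateway: memory 7+5=12, value 15+7=22
Best: 33 rps.

33 rps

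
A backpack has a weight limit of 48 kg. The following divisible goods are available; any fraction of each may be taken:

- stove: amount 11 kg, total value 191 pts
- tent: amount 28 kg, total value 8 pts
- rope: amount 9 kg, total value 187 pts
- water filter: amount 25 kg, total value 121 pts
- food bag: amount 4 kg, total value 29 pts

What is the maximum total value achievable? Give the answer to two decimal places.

Take in order of value per unit:
- rope (187/9 per unit): all 9 → value 187, running total 187.00
- stove (191/11 per unit): all 11 → value 191, running total 378.00
- food bag (29/4 per unit): all 4 → value 29, running total 407.00
- water filter (121/25 per unit): 24 of 25 → value 24×121/25 = 116.1600, running total 523.16
Total 523.16.

523.16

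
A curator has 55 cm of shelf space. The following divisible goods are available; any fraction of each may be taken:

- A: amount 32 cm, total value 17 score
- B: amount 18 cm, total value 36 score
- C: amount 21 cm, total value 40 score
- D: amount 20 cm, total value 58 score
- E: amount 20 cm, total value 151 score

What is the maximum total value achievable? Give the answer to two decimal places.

Take in order of value per unit:
- E (151/20 per unit): all 20 → value 151, running total 151.00
- D (58/20 per unit): all 20 → value 58, running total 209.00
- B (36/18 per unit): 15 of 18 → value 15×36/18 = 30.0000, running total 239.00
Total 239.00.

239.00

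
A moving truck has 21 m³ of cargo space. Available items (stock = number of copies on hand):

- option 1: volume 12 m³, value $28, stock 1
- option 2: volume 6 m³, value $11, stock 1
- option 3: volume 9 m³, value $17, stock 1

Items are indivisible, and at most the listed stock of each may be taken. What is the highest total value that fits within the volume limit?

Top feasible selections:
- 1×option 1 + 1×option 3: volume 21, value 45
- 1×option 1 + 1×option 2: volume 18, value 39
- 1×option 1: volume 12, value 28
- 1×option 2 + 1×option 3: volume 15, value 28
Best: $45.

$45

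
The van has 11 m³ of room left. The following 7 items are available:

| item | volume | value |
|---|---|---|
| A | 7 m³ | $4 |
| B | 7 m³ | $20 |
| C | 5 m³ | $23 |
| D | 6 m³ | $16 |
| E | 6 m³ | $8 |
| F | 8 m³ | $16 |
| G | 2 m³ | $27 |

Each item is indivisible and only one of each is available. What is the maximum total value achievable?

Check high-value combinations within 11 m³:
- C+G: volume 5+2=7, value 23+27=50
- B+G: volume 7+2=9, value 20+27=47
- D+G: volume 6+2=8, value 16+27=43
Best: $50.

$50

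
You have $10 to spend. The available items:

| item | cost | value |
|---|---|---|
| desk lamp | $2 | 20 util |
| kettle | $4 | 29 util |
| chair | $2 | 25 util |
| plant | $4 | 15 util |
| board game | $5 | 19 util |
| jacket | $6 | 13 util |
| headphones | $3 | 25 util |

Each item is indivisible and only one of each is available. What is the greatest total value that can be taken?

79 util

Check high-value combinations within $10:
- kettle+chair+headphones: cost 4+2+3=9, value 29+25+25=79
- desk lamp+kettle+chair: cost 2+4+2=8, value 20+29+25=74
- desk lamp+kettle+headphones: cost 2+4+3=9, value 20+29+25=74
- desk lamp+chair+headphones: cost 2+2+3=7, value 20+25+25=70
Best: 79 util.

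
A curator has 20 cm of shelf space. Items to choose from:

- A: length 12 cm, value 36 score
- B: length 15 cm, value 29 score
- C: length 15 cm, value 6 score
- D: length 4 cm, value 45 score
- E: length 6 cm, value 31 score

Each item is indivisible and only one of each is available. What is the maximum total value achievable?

81 score

This is a 0/1 knapsack; check combinations near the capacity.
- A+D: length 12+4=16, value 36+45=81
- D+E: length 4+6=10, value 45+31=76
- B+D: length 15+4=19, value 29+45=74
Best: 81 score.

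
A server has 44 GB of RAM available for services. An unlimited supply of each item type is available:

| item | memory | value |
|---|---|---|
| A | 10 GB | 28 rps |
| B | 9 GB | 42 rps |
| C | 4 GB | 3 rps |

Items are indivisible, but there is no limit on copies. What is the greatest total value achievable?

174 rps

Best value-per-unit is B at 42/9; filling with it alone gives 4×42 = 168.
Optimal mix: 4×B + 2×C → memory 44, value 174.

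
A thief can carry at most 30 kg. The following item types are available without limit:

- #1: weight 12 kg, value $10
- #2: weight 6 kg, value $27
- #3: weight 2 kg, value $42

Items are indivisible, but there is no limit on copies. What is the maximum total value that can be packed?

Best value-per-unit is #3 at 42/2, and filling with it alone uses weight 15×2=30. No mix of the others beats 15×42 = 630.

$630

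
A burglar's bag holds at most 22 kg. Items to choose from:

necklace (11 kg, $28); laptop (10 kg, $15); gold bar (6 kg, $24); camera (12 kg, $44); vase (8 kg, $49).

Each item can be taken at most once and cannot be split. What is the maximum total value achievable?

Check high-value combinations within 22 kg:
- camera+vase: weight 12+8=20, value 44+49=93
- necklace+vase: weight 11+8=19, value 28+49=77
- gold bar+vase: weight 6+8=14, value 24+49=73
- gold bar+camera: weight 6+12=18, value 24+44=68
- laptop+vase: weight 10+8=18, value 15+49=64
Best: $93.

$93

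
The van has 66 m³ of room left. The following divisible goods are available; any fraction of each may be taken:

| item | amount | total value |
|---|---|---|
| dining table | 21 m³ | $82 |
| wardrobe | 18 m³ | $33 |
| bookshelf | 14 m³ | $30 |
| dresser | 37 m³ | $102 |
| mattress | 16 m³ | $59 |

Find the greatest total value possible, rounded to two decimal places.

220.95

Take in order of value per unit:
- dining table (82/21 per unit): all 21 → value 82, running total 82.00
- mattress (59/16 per unit): all 16 → value 59, running total 141.00
- dresser (102/37 per unit): 29 of 37 → value 29×102/37 = 79.9459, running total 220.95
Total 220.95.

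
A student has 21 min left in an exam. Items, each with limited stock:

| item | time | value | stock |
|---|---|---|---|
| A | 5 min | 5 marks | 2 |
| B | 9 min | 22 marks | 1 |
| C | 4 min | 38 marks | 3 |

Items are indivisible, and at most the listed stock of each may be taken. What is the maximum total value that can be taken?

136 marks

Best selections within time 21 and stock limits:
- 1×B + 3×C: time 21, value 136
- 1×A + 3×C: time 17, value 119
Best: 136 marks.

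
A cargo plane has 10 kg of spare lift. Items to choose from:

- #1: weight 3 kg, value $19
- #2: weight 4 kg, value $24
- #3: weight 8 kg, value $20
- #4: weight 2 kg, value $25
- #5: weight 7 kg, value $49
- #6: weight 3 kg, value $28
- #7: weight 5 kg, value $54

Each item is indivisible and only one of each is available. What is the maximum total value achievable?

$107

This is a 0/1 knapsack; check combinations near the capacity.
- #4+#6+#7: weight 2+3+5=10, value 25+28+54=107
- #1+#4+#7: weight 3+2+5=10, value 19+25+54=98
- #6+#7: weight 3+5=8, value 28+54=82
- #4+#7: weight 2+5=7, value 25+54=79
Best: $107.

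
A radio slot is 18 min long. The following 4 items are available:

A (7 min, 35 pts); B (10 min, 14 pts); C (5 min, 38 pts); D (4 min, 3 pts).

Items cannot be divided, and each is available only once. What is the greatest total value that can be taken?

Check high-value combinations within 18 min:
- A+C+D: duration 7+5+4=16, value 35+38+3=76
- A+C: duration 7+5=12, value 35+38=73
- B+C: duration 10+5=15, value 14+38=52
- A+B: duration 7+10=17, value 35+14=49
- C+D: duration 5+4=9, value 38+3=41
Best: 76 pts.

76 pts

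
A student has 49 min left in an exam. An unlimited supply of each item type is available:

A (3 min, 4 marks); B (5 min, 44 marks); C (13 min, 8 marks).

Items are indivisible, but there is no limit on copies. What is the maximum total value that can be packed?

Best value-per-unit is B at 44/5; filling with it alone gives 9×44 = 396.
Optimal mix: 1×A + 9×B → time 48, value 400.

400 marks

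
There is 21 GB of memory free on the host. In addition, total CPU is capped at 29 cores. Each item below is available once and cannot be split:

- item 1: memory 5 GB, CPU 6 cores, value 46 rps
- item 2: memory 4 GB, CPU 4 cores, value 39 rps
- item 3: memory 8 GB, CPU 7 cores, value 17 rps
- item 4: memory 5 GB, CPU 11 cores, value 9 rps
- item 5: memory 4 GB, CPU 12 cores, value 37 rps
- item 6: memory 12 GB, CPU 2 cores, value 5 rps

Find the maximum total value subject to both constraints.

Feasible sets respecting both limits:
- item 1+item 2+item 3+item 5: memory 21, CPU 29, value 139
- item 1+item 2+item 5: memory 13, CPU 22, value 122
- item 1+item 2+item 3: memory 17, CPU 17, value 102
- item 1+item 3+item 5: memory 17, CPU 25, value 100
Best: 139 rps.

139 rps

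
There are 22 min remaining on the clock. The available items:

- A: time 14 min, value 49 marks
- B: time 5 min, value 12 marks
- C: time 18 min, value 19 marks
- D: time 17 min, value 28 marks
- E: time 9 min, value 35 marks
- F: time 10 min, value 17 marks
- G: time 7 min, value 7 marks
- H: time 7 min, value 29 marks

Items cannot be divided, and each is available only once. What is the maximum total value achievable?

78 marks

This is a 0/1 knapsack; check combinations near the capacity.
- A+H: time 14+7=21, value 49+29=78
- B+E+H: time 5+9+7=21, value 12+35+29=76
- E+H: time 9+7=16, value 35+29=64
Best: 78 marks.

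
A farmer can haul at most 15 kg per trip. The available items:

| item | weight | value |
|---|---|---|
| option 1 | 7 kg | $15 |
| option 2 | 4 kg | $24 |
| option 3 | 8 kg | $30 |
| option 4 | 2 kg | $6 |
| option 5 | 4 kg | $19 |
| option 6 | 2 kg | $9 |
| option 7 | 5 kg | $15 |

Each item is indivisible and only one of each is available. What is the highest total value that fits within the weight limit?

This is a 0/1 knapsack; check combinations near the capacity.
- option 2+option 5+option 6+option 7: weight 4+4+2+5=15, value 24+19+9+15=67
- option 2+option 4+option 5+option 7: weight 4+2+4+5=15, value 24+6+19+15=64
- option 2+option 3+option 6: weight 4+8+2=14, value 24+30+9=63
- option 2+option 3+option 4: weight 4+8+2=14, value 24+30+6=60
- option 2+option 4+option 5+option 6: weight 4+2+4+2=12, value 24+6+19+9=58
Best: $67.

$67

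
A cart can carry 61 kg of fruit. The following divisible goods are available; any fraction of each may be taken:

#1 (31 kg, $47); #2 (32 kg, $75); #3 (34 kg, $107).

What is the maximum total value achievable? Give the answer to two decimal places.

170.28

Take in order of value per unit:
- #3 (107/34 per unit): all 34 → value 107, running total 107.00
- #2 (75/32 per unit): 27 of 32 → value 27×75/32 = 63.2813, running total 170.28
Total 170.28.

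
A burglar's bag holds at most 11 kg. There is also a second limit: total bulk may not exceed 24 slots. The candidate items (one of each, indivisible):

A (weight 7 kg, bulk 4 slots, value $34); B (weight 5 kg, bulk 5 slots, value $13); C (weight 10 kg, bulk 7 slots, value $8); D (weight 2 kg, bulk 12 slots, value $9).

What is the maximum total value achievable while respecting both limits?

Feasible sets respecting both limits:
- A+D: weight 9, bulk 16, value 43
- A: weight 7, bulk 4, value 34
- B+D: weight 7, bulk 17, value 22
Best: $43.

$43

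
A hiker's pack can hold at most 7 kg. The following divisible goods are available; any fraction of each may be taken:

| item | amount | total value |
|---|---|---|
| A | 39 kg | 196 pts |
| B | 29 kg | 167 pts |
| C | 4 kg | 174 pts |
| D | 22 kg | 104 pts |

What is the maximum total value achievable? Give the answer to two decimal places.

191.28

Take in order of value per unit:
- C (174/4 per unit): all 4 → value 174, running total 174.00
- B (167/29 per unit): 3 of 29 → value 3×167/29 = 17.2759, running total 191.28
Total 191.28.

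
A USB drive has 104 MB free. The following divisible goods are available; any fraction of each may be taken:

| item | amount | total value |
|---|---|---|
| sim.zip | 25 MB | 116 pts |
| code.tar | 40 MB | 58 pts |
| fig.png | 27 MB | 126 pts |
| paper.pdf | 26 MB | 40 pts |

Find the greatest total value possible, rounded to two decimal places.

Take in order of value per unit:
- fig.png (126/27 per unit): all 27 → value 126, running total 126.00
- sim.zip (116/25 per unit): all 25 → value 116, running total 242.00
- paper.pdf (40/26 per unit): all 26 → value 40, running total 282.00
- code.tar (58/40 per unit): 26 of 40 → value 26×58/40 = 37.7000, running total 319.70
Total 319.70.

319.70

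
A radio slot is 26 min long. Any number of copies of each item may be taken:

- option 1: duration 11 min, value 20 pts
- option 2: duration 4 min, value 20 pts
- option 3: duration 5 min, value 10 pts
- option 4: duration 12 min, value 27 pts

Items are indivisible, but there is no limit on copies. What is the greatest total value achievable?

120 pts

Best value-per-unit is option 2 at 20/4, and filling with it alone uses duration 6×4=24. No mix of the others beats 6×20 = 120.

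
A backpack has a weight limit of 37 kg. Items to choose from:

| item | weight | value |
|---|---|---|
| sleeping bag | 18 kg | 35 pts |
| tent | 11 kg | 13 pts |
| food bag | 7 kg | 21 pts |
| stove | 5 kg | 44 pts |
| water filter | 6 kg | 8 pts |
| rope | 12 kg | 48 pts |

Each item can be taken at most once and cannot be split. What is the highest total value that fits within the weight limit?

127 pts

Check high-value combinations within 37 kg:
- sleeping bag+stove+rope: weight 18+5+12=35, value 35+44+48=127
- tent+food bag+stove+rope: weight 11+7+5+12=35, value 13+21+44+48=126
- food bag+stove+water filter+rope: weight 7+5+6+12=30, value 21+44+8+48=121
Best: 127 pts.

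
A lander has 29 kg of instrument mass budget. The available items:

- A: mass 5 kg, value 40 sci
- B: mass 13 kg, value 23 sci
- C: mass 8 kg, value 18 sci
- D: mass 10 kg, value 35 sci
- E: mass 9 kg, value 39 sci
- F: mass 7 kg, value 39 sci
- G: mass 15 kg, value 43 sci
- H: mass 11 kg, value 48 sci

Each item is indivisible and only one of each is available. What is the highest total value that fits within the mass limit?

136 sci

Check high-value combinations within 29 kg:
- A+C+E+F: mass 5+8+9+7=29, value 40+18+39+39=136
- A+F+H: mass 5+7+11=23, value 40+39+48=127
- A+E+H: mass 5+9+11=25, value 40+39+48=127
Best: 136 sci.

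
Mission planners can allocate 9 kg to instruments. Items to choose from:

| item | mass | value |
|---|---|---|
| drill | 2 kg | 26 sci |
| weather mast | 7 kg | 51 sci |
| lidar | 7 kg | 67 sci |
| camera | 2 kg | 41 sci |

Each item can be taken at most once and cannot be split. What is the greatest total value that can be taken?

108 sci

Check high-value combinations within 9 kg:
- lidar+camera: mass 7+2=9, value 67+41=108
- drill+lidar: mass 2+7=9, value 26+67=93
- weather mast+camera: mass 7+2=9, value 51+41=92
- drill+weather mast: mass 2+7=9, value 26+51=77
Best: 108 sci.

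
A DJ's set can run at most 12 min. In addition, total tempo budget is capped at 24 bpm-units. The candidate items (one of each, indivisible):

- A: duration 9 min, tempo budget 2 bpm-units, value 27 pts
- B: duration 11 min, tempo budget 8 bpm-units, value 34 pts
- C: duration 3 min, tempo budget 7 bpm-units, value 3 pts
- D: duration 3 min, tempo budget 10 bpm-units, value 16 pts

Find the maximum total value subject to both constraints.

Feasible sets respecting both limits:
- A+D: duration 12, tempo budget 12, value 43
- B: duration 11, tempo budget 8, value 34
- A+C: duration 12, tempo budget 9, value 30
- A: duration 9, tempo budget 2, value 27
Best: 43 pts.

43 pts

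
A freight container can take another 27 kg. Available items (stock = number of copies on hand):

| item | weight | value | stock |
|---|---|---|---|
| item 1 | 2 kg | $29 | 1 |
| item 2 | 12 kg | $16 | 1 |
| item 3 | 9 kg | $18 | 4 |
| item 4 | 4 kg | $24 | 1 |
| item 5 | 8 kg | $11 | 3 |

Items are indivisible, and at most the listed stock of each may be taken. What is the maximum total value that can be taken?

Best selections within weight 27 and stock limits:
- 1×item 1 + 2×item 3 + 1×item 4: weight 24, value 89
- 1×item 1 + 1×item 2 + 1×item 3 + 1×item 4: weight 27, value 87
- 1×item 1 + 1×item 3 + 1×item 4 + 1×item 5: weight 23, value 82
- 1×item 1 + 1×item 2 + 1×item 4 + 1×item 5: weight 26, value 80
Best: $89.

$89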